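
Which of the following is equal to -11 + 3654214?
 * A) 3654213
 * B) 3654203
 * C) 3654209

-11 + 3654214 = 3654203
B) 3654203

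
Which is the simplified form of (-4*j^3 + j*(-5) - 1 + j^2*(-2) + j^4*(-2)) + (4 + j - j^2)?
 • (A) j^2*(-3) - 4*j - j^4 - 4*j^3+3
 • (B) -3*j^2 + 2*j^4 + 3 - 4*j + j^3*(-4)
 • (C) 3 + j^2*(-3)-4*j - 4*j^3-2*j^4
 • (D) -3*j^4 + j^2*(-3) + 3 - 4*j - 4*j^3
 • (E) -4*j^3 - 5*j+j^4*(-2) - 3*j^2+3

Adding the polynomials and combining like terms:
(-4*j^3 + j*(-5) - 1 + j^2*(-2) + j^4*(-2)) + (4 + j - j^2)
= 3 + j^2*(-3)-4*j - 4*j^3-2*j^4
C) 3 + j^2*(-3)-4*j - 4*j^3-2*j^4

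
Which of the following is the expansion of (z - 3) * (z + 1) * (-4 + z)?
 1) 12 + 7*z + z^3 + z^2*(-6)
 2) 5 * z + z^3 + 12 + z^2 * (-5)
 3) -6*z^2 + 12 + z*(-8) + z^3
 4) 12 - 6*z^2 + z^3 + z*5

Expanding (z - 3) * (z + 1) * (-4 + z):
= 12 - 6*z^2 + z^3 + z*5
4) 12 - 6*z^2 + z^3 + z*5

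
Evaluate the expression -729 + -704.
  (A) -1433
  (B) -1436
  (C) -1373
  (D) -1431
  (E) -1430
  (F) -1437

-729 + -704 = -1433
A) -1433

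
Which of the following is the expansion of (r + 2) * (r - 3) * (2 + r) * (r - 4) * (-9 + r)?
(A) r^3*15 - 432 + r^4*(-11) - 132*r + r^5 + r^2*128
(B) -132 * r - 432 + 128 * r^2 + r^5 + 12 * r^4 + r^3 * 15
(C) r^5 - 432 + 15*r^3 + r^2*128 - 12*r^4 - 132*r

Expanding (r + 2) * (r - 3) * (2 + r) * (r - 4) * (-9 + r):
= r^5 - 432 + 15*r^3 + r^2*128 - 12*r^4 - 132*r
C) r^5 - 432 + 15*r^3 + r^2*128 - 12*r^4 - 132*r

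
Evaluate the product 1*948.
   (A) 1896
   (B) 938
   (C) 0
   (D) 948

1 * 948 = 948
D) 948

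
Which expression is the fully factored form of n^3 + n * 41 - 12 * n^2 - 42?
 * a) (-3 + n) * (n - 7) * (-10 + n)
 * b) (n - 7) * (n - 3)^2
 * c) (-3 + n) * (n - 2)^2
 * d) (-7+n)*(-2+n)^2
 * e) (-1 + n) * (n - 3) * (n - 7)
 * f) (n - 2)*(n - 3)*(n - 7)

We need to factor n^3 + n * 41 - 12 * n^2 - 42.
The factored form is (n - 2)*(n - 3)*(n - 7).
f) (n - 2)*(n - 3)*(n - 7)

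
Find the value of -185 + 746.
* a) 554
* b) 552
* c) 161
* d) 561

-185 + 746 = 561
d) 561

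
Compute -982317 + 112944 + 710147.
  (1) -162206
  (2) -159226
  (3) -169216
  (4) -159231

First: -982317 + 112944 = -869373
Then: -869373 + 710147 = -159226
2) -159226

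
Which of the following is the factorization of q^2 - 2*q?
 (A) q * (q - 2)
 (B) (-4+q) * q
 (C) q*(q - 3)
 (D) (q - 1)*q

We need to factor q^2 - 2*q.
The factored form is q * (q - 2).
A) q * (q - 2)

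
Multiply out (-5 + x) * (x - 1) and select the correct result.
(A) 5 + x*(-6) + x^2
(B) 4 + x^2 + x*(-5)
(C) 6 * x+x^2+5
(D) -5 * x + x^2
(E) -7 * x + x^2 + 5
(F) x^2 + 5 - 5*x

Expanding (-5 + x) * (x - 1):
= 5 + x*(-6) + x^2
A) 5 + x*(-6) + x^2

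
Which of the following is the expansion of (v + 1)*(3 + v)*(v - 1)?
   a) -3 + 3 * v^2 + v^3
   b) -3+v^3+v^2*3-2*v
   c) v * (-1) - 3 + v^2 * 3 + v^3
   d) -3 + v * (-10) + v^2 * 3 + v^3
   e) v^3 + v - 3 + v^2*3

Expanding (v + 1)*(3 + v)*(v - 1):
= v * (-1) - 3 + v^2 * 3 + v^3
c) v * (-1) - 3 + v^2 * 3 + v^3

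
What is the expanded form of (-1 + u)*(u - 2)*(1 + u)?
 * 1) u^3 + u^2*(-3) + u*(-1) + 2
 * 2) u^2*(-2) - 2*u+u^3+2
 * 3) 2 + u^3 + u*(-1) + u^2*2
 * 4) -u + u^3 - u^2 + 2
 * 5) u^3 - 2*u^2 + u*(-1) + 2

Expanding (-1 + u)*(u - 2)*(1 + u):
= u^3 - 2*u^2 + u*(-1) + 2
5) u^3 - 2*u^2 + u*(-1) + 2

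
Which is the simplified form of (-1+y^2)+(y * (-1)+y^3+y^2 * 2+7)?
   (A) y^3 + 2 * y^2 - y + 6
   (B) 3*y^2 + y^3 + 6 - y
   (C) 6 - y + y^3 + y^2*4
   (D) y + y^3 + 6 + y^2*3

Adding the polynomials and combining like terms:
(-1 + y^2) + (y*(-1) + y^3 + y^2*2 + 7)
= 3*y^2 + y^3 + 6 - y
B) 3*y^2 + y^3 + 6 - y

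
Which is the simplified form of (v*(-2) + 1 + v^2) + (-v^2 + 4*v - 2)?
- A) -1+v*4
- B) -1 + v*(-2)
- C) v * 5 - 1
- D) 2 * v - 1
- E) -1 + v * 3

Adding the polynomials and combining like terms:
(v*(-2) + 1 + v^2) + (-v^2 + 4*v - 2)
= 2 * v - 1
D) 2 * v - 1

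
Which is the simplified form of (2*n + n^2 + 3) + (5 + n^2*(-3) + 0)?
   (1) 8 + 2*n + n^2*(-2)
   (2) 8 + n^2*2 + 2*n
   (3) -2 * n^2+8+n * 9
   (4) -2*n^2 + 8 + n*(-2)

Adding the polynomials and combining like terms:
(2*n + n^2 + 3) + (5 + n^2*(-3) + 0)
= 8 + 2*n + n^2*(-2)
1) 8 + 2*n + n^2*(-2)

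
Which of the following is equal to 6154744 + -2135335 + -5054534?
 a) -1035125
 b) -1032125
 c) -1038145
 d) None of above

First: 6154744 + -2135335 = 4019409
Then: 4019409 + -5054534 = -1035125
a) -1035125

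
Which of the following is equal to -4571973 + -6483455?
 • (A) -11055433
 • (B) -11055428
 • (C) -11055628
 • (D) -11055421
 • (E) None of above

-4571973 + -6483455 = -11055428
B) -11055428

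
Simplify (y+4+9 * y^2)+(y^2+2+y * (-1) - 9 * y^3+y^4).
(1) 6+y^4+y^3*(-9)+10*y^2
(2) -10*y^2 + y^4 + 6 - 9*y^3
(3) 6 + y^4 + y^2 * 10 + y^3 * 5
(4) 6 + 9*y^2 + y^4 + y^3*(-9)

Adding the polynomials and combining like terms:
(y + 4 + 9*y^2) + (y^2 + 2 + y*(-1) - 9*y^3 + y^4)
= 6+y^4+y^3*(-9)+10*y^2
1) 6+y^4+y^3*(-9)+10*y^2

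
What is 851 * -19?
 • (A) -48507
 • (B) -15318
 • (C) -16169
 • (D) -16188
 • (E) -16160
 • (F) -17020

851 * -19 = -16169
C) -16169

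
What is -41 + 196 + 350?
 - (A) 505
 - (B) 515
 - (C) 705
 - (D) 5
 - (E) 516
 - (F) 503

First: -41 + 196 = 155
Then: 155 + 350 = 505
A) 505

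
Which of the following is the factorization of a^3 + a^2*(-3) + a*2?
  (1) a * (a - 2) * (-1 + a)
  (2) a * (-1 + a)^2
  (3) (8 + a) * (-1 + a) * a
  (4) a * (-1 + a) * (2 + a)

We need to factor a^3 + a^2*(-3) + a*2.
The factored form is a * (a - 2) * (-1 + a).
1) a * (a - 2) * (-1 + a)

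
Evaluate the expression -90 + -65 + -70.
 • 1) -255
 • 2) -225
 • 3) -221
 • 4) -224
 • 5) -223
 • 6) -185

First: -90 + -65 = -155
Then: -155 + -70 = -225
2) -225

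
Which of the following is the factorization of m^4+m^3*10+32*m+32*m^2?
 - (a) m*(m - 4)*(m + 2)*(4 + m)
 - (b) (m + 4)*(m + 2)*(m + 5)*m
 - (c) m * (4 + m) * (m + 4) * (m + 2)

We need to factor m^4+m^3*10+32*m+32*m^2.
The factored form is m * (4 + m) * (m + 4) * (m + 2).
c) m * (4 + m) * (m + 4) * (m + 2)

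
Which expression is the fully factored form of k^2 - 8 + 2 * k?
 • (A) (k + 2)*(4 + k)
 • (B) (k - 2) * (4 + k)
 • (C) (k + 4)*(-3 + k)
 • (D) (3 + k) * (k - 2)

We need to factor k^2 - 8 + 2 * k.
The factored form is (k - 2) * (4 + k).
B) (k - 2) * (4 + k)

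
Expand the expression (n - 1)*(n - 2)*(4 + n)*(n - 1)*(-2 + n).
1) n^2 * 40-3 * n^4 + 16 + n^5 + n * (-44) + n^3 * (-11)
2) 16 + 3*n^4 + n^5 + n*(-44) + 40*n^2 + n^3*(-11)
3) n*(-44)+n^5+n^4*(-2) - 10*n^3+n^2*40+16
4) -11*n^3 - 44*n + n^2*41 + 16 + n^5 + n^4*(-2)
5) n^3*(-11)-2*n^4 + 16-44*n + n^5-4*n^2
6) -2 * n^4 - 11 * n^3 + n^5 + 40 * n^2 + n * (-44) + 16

Expanding (n - 1)*(n - 2)*(4 + n)*(n - 1)*(-2 + n):
= -2 * n^4 - 11 * n^3 + n^5 + 40 * n^2 + n * (-44) + 16
6) -2 * n^4 - 11 * n^3 + n^5 + 40 * n^2 + n * (-44) + 16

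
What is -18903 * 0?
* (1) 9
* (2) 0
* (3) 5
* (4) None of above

-18903 * 0 = 0
2) 0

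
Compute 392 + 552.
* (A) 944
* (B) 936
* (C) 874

392 + 552 = 944
A) 944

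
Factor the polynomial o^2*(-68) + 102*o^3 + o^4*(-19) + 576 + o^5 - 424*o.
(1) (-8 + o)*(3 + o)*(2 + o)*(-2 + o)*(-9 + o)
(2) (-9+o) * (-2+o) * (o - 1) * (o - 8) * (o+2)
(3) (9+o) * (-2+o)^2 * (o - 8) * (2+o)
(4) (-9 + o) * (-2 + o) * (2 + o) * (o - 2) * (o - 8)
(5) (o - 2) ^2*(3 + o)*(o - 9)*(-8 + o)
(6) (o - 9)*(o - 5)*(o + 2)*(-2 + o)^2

We need to factor o^2*(-68) + 102*o^3 + o^4*(-19) + 576 + o^5 - 424*o.
The factored form is (-9 + o) * (-2 + o) * (2 + o) * (o - 2) * (o - 8).
4) (-9 + o) * (-2 + o) * (2 + o) * (o - 2) * (o - 8)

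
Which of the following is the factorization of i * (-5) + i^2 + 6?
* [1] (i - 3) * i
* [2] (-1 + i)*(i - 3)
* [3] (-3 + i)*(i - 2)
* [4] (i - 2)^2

We need to factor i * (-5) + i^2 + 6.
The factored form is (-3 + i)*(i - 2).
3) (-3 + i)*(i - 2)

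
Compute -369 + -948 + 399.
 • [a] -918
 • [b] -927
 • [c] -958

First: -369 + -948 = -1317
Then: -1317 + 399 = -918
a) -918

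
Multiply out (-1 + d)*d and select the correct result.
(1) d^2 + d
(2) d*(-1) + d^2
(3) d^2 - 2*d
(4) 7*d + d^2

Expanding (-1 + d)*d:
= d*(-1) + d^2
2) d*(-1) + d^2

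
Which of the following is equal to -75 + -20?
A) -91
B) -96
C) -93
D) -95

-75 + -20 = -95
D) -95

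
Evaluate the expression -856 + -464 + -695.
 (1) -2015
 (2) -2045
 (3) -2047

First: -856 + -464 = -1320
Then: -1320 + -695 = -2015
1) -2015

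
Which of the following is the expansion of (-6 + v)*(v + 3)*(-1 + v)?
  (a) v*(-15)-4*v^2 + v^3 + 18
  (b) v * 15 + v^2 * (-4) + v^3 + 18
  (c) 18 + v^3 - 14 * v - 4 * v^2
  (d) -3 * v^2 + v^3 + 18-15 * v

Expanding (-6 + v)*(v + 3)*(-1 + v):
= v*(-15)-4*v^2 + v^3 + 18
a) v*(-15)-4*v^2 + v^3 + 18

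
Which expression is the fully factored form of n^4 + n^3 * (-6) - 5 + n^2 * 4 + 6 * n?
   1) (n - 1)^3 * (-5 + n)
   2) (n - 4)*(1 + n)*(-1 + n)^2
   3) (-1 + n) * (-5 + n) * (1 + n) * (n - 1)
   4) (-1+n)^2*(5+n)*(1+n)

We need to factor n^4 + n^3 * (-6) - 5 + n^2 * 4 + 6 * n.
The factored form is (-1 + n) * (-5 + n) * (1 + n) * (n - 1).
3) (-1 + n) * (-5 + n) * (1 + n) * (n - 1)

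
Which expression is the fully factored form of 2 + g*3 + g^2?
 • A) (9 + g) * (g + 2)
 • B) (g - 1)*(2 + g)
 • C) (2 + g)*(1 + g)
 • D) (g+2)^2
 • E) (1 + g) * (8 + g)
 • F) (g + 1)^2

We need to factor 2 + g*3 + g^2.
The factored form is (2 + g)*(1 + g).
C) (2 + g)*(1 + g)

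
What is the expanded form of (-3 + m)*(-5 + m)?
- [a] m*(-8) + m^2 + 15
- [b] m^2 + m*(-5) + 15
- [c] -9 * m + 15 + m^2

Expanding (-3 + m)*(-5 + m):
= m*(-8) + m^2 + 15
a) m*(-8) + m^2 + 15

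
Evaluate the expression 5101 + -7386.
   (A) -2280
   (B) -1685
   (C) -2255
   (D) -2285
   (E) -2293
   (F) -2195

5101 + -7386 = -2285
D) -2285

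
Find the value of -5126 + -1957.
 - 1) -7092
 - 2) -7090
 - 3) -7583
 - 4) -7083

-5126 + -1957 = -7083
4) -7083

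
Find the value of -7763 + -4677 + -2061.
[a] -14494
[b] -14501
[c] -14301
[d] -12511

First: -7763 + -4677 = -12440
Then: -12440 + -2061 = -14501
b) -14501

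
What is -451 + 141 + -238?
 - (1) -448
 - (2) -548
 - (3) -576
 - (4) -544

First: -451 + 141 = -310
Then: -310 + -238 = -548
2) -548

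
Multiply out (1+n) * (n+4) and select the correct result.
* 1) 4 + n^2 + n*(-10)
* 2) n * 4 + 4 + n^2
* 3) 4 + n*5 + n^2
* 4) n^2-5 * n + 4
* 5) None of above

Expanding (1+n) * (n+4):
= 4 + n*5 + n^2
3) 4 + n*5 + n^2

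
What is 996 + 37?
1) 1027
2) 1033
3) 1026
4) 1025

996 + 37 = 1033
2) 1033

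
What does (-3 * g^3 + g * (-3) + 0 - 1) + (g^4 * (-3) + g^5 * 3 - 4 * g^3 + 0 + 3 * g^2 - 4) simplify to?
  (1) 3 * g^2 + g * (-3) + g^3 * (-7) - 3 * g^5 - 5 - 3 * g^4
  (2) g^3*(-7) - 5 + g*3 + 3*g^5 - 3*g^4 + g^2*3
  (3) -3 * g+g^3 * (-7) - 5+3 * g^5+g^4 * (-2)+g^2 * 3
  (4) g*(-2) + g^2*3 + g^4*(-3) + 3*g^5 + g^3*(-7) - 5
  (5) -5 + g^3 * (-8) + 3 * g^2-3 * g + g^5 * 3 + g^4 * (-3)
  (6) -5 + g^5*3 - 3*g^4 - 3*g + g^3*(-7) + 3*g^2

Adding the polynomials and combining like terms:
(-3*g^3 + g*(-3) + 0 - 1) + (g^4*(-3) + g^5*3 - 4*g^3 + 0 + 3*g^2 - 4)
= -5 + g^5*3 - 3*g^4 - 3*g + g^3*(-7) + 3*g^2
6) -5 + g^5*3 - 3*g^4 - 3*g + g^3*(-7) + 3*g^2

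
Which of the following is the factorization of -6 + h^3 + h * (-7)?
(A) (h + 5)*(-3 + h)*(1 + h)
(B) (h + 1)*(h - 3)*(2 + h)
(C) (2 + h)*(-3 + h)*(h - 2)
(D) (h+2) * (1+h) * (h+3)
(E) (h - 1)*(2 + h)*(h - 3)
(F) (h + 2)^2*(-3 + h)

We need to factor -6 + h^3 + h * (-7).
The factored form is (h + 1)*(h - 3)*(2 + h).
B) (h + 1)*(h - 3)*(2 + h)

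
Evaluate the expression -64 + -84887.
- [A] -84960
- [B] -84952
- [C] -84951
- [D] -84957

-64 + -84887 = -84951
C) -84951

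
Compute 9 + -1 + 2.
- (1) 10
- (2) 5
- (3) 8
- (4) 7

First: 9 + -1 = 8
Then: 8 + 2 = 10
1) 10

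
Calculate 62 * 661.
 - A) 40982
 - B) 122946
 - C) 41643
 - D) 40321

62 * 661 = 40982
A) 40982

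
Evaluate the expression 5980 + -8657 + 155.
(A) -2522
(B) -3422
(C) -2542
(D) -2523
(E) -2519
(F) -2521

First: 5980 + -8657 = -2677
Then: -2677 + 155 = -2522
A) -2522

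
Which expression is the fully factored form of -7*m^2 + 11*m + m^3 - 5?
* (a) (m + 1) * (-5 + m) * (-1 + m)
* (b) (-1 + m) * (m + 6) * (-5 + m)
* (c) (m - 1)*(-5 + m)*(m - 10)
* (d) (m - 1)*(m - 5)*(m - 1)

We need to factor -7*m^2 + 11*m + m^3 - 5.
The factored form is (m - 1)*(m - 5)*(m - 1).
d) (m - 1)*(m - 5)*(m - 1)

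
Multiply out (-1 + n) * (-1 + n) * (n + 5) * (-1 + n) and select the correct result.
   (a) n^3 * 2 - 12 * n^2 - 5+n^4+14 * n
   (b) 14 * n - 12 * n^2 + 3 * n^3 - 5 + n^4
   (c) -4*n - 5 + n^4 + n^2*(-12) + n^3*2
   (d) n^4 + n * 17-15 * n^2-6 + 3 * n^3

Expanding (-1 + n) * (-1 + n) * (n + 5) * (-1 + n):
= n^3 * 2 - 12 * n^2 - 5+n^4+14 * n
a) n^3 * 2 - 12 * n^2 - 5+n^4+14 * n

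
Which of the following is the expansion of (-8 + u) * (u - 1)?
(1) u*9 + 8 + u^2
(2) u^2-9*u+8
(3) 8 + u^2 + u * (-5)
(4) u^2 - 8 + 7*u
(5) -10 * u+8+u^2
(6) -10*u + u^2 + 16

Expanding (-8 + u) * (u - 1):
= u^2-9*u+8
2) u^2-9*u+8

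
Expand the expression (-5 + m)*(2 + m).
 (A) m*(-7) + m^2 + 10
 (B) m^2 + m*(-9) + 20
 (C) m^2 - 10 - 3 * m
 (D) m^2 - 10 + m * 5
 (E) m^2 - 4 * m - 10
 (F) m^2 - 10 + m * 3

Expanding (-5 + m)*(2 + m):
= m^2 - 10 - 3 * m
C) m^2 - 10 - 3 * m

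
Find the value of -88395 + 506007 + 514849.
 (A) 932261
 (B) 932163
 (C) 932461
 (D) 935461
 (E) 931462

First: -88395 + 506007 = 417612
Then: 417612 + 514849 = 932461
C) 932461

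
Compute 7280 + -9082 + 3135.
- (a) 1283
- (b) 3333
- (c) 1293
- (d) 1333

First: 7280 + -9082 = -1802
Then: -1802 + 3135 = 1333
d) 1333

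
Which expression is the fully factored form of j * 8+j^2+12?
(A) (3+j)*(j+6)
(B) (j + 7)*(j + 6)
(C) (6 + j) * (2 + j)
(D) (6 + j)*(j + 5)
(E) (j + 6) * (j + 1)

We need to factor j * 8+j^2+12.
The factored form is (6 + j) * (2 + j).
C) (6 + j) * (2 + j)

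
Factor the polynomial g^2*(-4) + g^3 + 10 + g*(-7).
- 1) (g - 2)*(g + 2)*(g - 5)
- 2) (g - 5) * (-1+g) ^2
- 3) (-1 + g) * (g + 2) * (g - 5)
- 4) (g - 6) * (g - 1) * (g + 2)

We need to factor g^2*(-4) + g^3 + 10 + g*(-7).
The factored form is (-1 + g) * (g + 2) * (g - 5).
3) (-1 + g) * (g + 2) * (g - 5)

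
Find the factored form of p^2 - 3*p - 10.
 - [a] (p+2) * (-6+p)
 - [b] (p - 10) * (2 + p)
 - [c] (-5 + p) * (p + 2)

We need to factor p^2 - 3*p - 10.
The factored form is (-5 + p) * (p + 2).
c) (-5 + p) * (p + 2)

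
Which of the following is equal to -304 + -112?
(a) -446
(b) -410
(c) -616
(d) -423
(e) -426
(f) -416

-304 + -112 = -416
f) -416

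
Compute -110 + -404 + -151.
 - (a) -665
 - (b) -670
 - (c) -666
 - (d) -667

First: -110 + -404 = -514
Then: -514 + -151 = -665
a) -665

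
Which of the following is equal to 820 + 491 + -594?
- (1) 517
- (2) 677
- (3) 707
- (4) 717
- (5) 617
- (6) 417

First: 820 + 491 = 1311
Then: 1311 + -594 = 717
4) 717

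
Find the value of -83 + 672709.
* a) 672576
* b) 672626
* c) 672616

-83 + 672709 = 672626
b) 672626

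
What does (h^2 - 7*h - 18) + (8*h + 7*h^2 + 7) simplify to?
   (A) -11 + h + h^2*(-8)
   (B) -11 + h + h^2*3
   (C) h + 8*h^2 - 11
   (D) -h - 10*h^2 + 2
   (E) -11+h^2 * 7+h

Adding the polynomials and combining like terms:
(h^2 - 7*h - 18) + (8*h + 7*h^2 + 7)
= h + 8*h^2 - 11
C) h + 8*h^2 - 11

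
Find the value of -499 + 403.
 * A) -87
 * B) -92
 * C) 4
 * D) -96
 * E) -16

-499 + 403 = -96
D) -96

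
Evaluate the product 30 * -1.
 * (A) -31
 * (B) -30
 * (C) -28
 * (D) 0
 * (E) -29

30 * -1 = -30
B) -30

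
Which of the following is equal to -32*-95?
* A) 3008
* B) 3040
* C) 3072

-32 * -95 = 3040
B) 3040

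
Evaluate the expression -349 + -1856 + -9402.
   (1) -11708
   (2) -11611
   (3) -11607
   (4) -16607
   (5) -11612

First: -349 + -1856 = -2205
Then: -2205 + -9402 = -11607
3) -11607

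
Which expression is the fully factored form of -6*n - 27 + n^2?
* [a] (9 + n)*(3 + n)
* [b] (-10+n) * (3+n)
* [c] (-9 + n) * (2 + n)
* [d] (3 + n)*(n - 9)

We need to factor -6*n - 27 + n^2.
The factored form is (3 + n)*(n - 9).
d) (3 + n)*(n - 9)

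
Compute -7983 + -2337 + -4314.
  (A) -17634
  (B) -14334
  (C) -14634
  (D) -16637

First: -7983 + -2337 = -10320
Then: -10320 + -4314 = -14634
C) -14634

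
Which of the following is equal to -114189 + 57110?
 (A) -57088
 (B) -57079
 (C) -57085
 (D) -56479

-114189 + 57110 = -57079
B) -57079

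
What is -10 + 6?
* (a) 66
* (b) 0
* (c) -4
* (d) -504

-10 + 6 = -4
c) -4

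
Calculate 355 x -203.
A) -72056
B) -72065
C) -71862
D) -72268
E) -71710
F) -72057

355 * -203 = -72065
B) -72065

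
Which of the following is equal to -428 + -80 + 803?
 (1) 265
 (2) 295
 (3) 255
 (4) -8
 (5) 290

First: -428 + -80 = -508
Then: -508 + 803 = 295
2) 295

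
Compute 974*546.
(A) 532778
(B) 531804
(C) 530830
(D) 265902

974 * 546 = 531804
B) 531804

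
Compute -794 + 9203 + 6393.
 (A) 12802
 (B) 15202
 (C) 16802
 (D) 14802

First: -794 + 9203 = 8409
Then: 8409 + 6393 = 14802
D) 14802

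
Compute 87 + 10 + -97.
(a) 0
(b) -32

First: 87 + 10 = 97
Then: 97 + -97 = 0
a) 0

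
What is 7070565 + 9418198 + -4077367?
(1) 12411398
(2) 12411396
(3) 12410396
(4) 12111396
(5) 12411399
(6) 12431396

First: 7070565 + 9418198 = 16488763
Then: 16488763 + -4077367 = 12411396
2) 12411396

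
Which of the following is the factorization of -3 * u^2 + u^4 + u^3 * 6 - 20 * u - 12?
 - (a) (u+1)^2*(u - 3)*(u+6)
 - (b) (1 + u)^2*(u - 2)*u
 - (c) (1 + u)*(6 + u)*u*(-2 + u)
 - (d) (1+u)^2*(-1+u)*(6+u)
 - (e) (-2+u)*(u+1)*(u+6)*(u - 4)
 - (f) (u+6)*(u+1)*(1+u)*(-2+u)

We need to factor -3 * u^2 + u^4 + u^3 * 6 - 20 * u - 12.
The factored form is (u+6)*(u+1)*(1+u)*(-2+u).
f) (u+6)*(u+1)*(1+u)*(-2+u)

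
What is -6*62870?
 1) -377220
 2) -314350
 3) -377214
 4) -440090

-6 * 62870 = -377220
1) -377220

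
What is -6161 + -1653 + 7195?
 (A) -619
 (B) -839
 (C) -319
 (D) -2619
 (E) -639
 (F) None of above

First: -6161 + -1653 = -7814
Then: -7814 + 7195 = -619
A) -619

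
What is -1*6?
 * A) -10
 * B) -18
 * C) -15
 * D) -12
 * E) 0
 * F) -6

-1 * 6 = -6
F) -6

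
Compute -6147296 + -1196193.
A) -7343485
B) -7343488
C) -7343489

-6147296 + -1196193 = -7343489
C) -7343489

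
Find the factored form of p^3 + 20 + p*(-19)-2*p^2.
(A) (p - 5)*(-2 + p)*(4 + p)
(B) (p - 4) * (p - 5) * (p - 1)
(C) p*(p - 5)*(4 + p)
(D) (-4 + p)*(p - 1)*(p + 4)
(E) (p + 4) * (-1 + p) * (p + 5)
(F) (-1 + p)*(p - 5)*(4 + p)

We need to factor p^3 + 20 + p*(-19)-2*p^2.
The factored form is (-1 + p)*(p - 5)*(4 + p).
F) (-1 + p)*(p - 5)*(4 + p)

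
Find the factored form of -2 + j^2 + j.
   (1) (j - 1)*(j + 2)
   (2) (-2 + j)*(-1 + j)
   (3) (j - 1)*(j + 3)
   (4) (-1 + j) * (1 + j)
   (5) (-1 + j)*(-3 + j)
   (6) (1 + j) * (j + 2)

We need to factor -2 + j^2 + j.
The factored form is (j - 1)*(j + 2).
1) (j - 1)*(j + 2)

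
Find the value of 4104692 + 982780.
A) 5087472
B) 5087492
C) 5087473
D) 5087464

4104692 + 982780 = 5087472
A) 5087472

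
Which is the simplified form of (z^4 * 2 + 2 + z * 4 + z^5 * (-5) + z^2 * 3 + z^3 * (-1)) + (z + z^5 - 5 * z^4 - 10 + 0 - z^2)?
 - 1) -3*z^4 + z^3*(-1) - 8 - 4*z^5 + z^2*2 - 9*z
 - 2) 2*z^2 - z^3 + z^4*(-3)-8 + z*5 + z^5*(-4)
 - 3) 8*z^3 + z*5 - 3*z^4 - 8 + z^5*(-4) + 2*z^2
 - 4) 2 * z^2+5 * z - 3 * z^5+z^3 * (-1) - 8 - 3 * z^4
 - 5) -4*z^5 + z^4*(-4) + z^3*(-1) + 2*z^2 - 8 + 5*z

Adding the polynomials and combining like terms:
(z^4*2 + 2 + z*4 + z^5*(-5) + z^2*3 + z^3*(-1)) + (z + z^5 - 5*z^4 - 10 + 0 - z^2)
= 2*z^2 - z^3 + z^4*(-3)-8 + z*5 + z^5*(-4)
2) 2*z^2 - z^3 + z^4*(-3)-8 + z*5 + z^5*(-4)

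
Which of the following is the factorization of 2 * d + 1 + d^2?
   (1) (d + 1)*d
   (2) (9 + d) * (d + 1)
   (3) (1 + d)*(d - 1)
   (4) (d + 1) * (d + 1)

We need to factor 2 * d + 1 + d^2.
The factored form is (d + 1) * (d + 1).
4) (d + 1) * (d + 1)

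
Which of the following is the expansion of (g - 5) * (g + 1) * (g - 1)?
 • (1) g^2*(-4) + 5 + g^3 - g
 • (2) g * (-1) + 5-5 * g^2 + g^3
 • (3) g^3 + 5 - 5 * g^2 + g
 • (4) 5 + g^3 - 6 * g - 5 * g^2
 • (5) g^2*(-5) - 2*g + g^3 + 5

Expanding (g - 5) * (g + 1) * (g - 1):
= g * (-1) + 5-5 * g^2 + g^3
2) g * (-1) + 5-5 * g^2 + g^3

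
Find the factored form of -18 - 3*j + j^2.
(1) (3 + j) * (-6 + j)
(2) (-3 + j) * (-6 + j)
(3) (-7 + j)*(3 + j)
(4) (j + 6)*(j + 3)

We need to factor -18 - 3*j + j^2.
The factored form is (3 + j) * (-6 + j).
1) (3 + j) * (-6 + j)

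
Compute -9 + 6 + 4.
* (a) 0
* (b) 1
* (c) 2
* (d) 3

First: -9 + 6 = -3
Then: -3 + 4 = 1
b) 1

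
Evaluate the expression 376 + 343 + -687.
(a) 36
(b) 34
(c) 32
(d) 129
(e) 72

First: 376 + 343 = 719
Then: 719 + -687 = 32
c) 32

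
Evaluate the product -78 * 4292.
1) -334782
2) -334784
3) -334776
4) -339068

-78 * 4292 = -334776
3) -334776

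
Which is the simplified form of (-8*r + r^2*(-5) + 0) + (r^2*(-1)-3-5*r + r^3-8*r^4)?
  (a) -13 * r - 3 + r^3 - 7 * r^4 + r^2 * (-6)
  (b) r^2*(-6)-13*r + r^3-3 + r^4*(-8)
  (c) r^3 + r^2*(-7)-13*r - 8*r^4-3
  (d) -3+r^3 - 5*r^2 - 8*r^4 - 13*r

Adding the polynomials and combining like terms:
(-8*r + r^2*(-5) + 0) + (r^2*(-1) - 3 - 5*r + r^3 - 8*r^4)
= r^2*(-6)-13*r + r^3-3 + r^4*(-8)
b) r^2*(-6)-13*r + r^3-3 + r^4*(-8)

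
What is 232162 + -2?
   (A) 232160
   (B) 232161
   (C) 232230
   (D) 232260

232162 + -2 = 232160
A) 232160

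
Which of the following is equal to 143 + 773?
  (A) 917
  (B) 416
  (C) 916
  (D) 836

143 + 773 = 916
C) 916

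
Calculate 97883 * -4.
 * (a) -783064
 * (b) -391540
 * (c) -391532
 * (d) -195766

97883 * -4 = -391532
c) -391532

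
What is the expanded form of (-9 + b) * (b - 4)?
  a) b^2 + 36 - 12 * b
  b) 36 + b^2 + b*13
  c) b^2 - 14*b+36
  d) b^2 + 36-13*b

Expanding (-9 + b) * (b - 4):
= b^2 + 36-13*b
d) b^2 + 36-13*b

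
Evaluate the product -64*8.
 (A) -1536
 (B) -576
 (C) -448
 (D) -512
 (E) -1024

-64 * 8 = -512
D) -512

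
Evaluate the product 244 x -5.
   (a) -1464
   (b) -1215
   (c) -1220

244 * -5 = -1220
c) -1220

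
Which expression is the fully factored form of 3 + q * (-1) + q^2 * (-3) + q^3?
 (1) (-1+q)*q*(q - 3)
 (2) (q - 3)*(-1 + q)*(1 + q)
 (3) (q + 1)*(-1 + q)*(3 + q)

We need to factor 3 + q * (-1) + q^2 * (-3) + q^3.
The factored form is (q - 3)*(-1 + q)*(1 + q).
2) (q - 3)*(-1 + q)*(1 + q)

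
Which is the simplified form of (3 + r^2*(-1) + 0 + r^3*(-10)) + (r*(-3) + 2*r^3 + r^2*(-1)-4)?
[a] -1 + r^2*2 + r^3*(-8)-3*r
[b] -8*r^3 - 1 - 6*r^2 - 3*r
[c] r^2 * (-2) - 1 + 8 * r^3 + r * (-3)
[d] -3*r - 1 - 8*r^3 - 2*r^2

Adding the polynomials and combining like terms:
(3 + r^2*(-1) + 0 + r^3*(-10)) + (r*(-3) + 2*r^3 + r^2*(-1) - 4)
= -3*r - 1 - 8*r^3 - 2*r^2
d) -3*r - 1 - 8*r^3 - 2*r^2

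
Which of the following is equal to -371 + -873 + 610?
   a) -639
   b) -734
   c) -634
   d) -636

First: -371 + -873 = -1244
Then: -1244 + 610 = -634
c) -634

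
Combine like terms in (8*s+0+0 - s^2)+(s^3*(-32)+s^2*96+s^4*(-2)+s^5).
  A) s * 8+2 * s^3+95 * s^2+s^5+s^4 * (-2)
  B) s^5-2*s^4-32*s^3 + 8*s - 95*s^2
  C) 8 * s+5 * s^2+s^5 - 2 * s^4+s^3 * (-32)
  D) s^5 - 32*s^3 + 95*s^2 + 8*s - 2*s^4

Adding the polynomials and combining like terms:
(8*s + 0 + 0 - s^2) + (s^3*(-32) + s^2*96 + s^4*(-2) + s^5)
= s^5 - 32*s^3 + 95*s^2 + 8*s - 2*s^4
D) s^5 - 32*s^3 + 95*s^2 + 8*s - 2*s^4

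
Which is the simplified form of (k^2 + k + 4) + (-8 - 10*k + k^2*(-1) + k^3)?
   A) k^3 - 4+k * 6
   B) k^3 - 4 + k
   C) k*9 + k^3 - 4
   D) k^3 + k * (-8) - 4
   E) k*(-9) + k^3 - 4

Adding the polynomials and combining like terms:
(k^2 + k + 4) + (-8 - 10*k + k^2*(-1) + k^3)
= k*(-9) + k^3 - 4
E) k*(-9) + k^3 - 4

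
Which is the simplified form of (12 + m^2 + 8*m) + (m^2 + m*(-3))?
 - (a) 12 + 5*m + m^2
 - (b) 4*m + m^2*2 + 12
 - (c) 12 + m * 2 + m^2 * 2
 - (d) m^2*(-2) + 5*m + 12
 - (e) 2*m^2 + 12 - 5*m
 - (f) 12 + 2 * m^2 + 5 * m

Adding the polynomials and combining like terms:
(12 + m^2 + 8*m) + (m^2 + m*(-3))
= 12 + 2 * m^2 + 5 * m
f) 12 + 2 * m^2 + 5 * m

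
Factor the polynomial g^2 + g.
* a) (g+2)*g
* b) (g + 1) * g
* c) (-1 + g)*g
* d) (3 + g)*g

We need to factor g^2 + g.
The factored form is (g + 1) * g.
b) (g + 1) * g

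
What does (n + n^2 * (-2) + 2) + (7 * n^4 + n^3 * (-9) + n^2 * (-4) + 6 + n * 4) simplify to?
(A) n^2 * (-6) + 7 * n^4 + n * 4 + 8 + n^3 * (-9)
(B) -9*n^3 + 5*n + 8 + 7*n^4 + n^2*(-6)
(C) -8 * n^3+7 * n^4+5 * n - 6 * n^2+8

Adding the polynomials and combining like terms:
(n + n^2*(-2) + 2) + (7*n^4 + n^3*(-9) + n^2*(-4) + 6 + n*4)
= -9*n^3 + 5*n + 8 + 7*n^4 + n^2*(-6)
B) -9*n^3 + 5*n + 8 + 7*n^4 + n^2*(-6)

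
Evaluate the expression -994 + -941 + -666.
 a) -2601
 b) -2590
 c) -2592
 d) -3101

First: -994 + -941 = -1935
Then: -1935 + -666 = -2601
a) -2601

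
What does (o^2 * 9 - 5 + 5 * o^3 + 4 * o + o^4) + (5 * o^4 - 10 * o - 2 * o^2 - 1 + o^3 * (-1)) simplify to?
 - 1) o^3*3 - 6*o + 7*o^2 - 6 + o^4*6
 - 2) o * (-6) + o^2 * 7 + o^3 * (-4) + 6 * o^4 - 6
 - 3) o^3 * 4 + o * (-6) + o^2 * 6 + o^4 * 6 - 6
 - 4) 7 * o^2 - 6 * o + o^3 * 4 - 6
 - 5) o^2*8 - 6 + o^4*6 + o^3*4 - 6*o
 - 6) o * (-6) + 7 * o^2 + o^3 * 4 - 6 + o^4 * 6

Adding the polynomials and combining like terms:
(o^2*9 - 5 + 5*o^3 + 4*o + o^4) + (5*o^4 - 10*o - 2*o^2 - 1 + o^3*(-1))
= o * (-6) + 7 * o^2 + o^3 * 4 - 6 + o^4 * 6
6) o * (-6) + 7 * o^2 + o^3 * 4 - 6 + o^4 * 6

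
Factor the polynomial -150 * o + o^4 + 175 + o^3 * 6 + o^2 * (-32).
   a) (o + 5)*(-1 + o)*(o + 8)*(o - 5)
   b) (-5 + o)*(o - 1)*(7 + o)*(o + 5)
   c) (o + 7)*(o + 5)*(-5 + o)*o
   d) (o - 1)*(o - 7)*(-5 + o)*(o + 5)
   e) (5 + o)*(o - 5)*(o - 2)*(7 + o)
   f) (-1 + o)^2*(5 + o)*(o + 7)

We need to factor -150 * o + o^4 + 175 + o^3 * 6 + o^2 * (-32).
The factored form is (-5 + o)*(o - 1)*(7 + o)*(o + 5).
b) (-5 + o)*(o - 1)*(7 + o)*(o + 5)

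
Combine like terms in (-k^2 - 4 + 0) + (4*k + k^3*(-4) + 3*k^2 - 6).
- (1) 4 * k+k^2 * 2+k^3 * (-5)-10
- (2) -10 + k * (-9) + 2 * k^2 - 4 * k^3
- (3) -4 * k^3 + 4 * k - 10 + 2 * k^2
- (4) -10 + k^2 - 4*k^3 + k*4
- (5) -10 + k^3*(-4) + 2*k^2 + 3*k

Adding the polynomials and combining like terms:
(-k^2 - 4 + 0) + (4*k + k^3*(-4) + 3*k^2 - 6)
= -4 * k^3 + 4 * k - 10 + 2 * k^2
3) -4 * k^3 + 4 * k - 10 + 2 * k^2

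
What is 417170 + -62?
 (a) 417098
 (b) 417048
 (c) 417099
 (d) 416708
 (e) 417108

417170 + -62 = 417108
e) 417108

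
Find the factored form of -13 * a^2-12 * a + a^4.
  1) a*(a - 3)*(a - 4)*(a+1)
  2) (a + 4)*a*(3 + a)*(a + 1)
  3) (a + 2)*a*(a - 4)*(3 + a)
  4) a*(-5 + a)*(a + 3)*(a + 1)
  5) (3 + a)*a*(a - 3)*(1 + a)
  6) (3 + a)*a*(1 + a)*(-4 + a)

We need to factor -13 * a^2-12 * a + a^4.
The factored form is (3 + a)*a*(1 + a)*(-4 + a).
6) (3 + a)*a*(1 + a)*(-4 + a)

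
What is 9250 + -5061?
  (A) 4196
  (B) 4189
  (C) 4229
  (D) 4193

9250 + -5061 = 4189
B) 4189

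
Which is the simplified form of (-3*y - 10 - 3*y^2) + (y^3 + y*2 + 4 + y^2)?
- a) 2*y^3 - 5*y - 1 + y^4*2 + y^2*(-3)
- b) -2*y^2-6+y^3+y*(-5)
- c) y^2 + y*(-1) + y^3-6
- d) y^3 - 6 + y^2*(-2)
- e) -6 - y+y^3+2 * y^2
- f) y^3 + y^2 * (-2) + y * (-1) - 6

Adding the polynomials and combining like terms:
(-3*y - 10 - 3*y^2) + (y^3 + y*2 + 4 + y^2)
= y^3 + y^2 * (-2) + y * (-1) - 6
f) y^3 + y^2 * (-2) + y * (-1) - 6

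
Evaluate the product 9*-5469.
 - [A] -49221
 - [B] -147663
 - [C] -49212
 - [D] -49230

9 * -5469 = -49221
A) -49221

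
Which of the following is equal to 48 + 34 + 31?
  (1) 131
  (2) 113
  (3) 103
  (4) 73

First: 48 + 34 = 82
Then: 82 + 31 = 113
2) 113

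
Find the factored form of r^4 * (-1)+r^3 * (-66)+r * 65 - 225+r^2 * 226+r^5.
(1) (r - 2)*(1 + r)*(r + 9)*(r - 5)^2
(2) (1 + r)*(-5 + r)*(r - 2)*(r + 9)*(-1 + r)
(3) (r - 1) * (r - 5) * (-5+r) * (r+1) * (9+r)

We need to factor r^4 * (-1)+r^3 * (-66)+r * 65 - 225+r^2 * 226+r^5.
The factored form is (r - 1) * (r - 5) * (-5+r) * (r+1) * (9+r).
3) (r - 1) * (r - 5) * (-5+r) * (r+1) * (9+r)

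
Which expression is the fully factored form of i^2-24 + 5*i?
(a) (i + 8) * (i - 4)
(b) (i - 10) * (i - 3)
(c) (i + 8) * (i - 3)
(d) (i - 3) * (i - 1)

We need to factor i^2-24 + 5*i.
The factored form is (i + 8) * (i - 3).
c) (i + 8) * (i - 3)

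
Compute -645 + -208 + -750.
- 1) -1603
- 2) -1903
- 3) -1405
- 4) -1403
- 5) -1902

First: -645 + -208 = -853
Then: -853 + -750 = -1603
1) -1603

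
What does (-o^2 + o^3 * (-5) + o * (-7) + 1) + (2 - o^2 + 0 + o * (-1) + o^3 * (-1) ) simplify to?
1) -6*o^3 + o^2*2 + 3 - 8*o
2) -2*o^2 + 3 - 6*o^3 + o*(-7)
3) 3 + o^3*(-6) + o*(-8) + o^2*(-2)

Adding the polynomials and combining like terms:
(-o^2 + o^3*(-5) + o*(-7) + 1) + (2 - o^2 + 0 + o*(-1) + o^3*(-1))
= 3 + o^3*(-6) + o*(-8) + o^2*(-2)
3) 3 + o^3*(-6) + o*(-8) + o^2*(-2)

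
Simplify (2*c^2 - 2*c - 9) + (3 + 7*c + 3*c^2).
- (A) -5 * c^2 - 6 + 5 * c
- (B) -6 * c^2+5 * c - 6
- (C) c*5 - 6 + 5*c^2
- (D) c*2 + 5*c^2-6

Adding the polynomials and combining like terms:
(2*c^2 - 2*c - 9) + (3 + 7*c + 3*c^2)
= c*5 - 6 + 5*c^2
C) c*5 - 6 + 5*c^2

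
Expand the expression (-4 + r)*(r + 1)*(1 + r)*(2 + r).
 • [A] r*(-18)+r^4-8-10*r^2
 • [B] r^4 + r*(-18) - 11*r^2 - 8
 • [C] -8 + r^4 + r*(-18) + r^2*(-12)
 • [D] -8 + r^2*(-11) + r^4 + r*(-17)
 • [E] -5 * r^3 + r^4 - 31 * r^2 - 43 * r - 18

Expanding (-4 + r)*(r + 1)*(1 + r)*(2 + r):
= r^4 + r*(-18) - 11*r^2 - 8
B) r^4 + r*(-18) - 11*r^2 - 8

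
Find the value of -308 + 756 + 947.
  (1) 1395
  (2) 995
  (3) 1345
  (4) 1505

First: -308 + 756 = 448
Then: 448 + 947 = 1395
1) 1395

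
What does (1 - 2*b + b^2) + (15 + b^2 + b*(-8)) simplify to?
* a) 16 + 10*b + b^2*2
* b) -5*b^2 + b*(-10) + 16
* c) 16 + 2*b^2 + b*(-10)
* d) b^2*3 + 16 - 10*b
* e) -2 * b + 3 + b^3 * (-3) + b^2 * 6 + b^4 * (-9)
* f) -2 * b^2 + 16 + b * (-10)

Adding the polynomials and combining like terms:
(1 - 2*b + b^2) + (15 + b^2 + b*(-8))
= 16 + 2*b^2 + b*(-10)
c) 16 + 2*b^2 + b*(-10)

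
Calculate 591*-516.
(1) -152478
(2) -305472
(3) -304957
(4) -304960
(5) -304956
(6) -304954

591 * -516 = -304956
5) -304956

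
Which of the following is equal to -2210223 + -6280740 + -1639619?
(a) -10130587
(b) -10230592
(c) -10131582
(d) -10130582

First: -2210223 + -6280740 = -8490963
Then: -8490963 + -1639619 = -10130582
d) -10130582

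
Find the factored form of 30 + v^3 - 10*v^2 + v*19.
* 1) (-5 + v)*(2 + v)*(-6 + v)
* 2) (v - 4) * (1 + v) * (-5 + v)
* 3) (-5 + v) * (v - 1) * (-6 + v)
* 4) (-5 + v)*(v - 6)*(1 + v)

We need to factor 30 + v^3 - 10*v^2 + v*19.
The factored form is (-5 + v)*(v - 6)*(1 + v).
4) (-5 + v)*(v - 6)*(1 + v)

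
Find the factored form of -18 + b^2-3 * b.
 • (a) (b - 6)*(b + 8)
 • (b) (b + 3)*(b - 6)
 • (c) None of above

We need to factor -18 + b^2-3 * b.
The factored form is (b + 3)*(b - 6).
b) (b + 3)*(b - 6)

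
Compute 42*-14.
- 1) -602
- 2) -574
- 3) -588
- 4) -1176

42 * -14 = -588
3) -588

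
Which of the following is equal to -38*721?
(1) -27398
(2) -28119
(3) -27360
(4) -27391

-38 * 721 = -27398
1) -27398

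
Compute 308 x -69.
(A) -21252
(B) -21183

308 * -69 = -21252
A) -21252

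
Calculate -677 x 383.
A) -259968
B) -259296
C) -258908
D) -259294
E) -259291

-677 * 383 = -259291
E) -259291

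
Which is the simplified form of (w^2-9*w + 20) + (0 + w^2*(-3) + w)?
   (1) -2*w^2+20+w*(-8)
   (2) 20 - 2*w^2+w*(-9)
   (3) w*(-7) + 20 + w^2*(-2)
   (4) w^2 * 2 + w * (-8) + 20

Adding the polynomials and combining like terms:
(w^2 - 9*w + 20) + (0 + w^2*(-3) + w)
= -2*w^2+20+w*(-8)
1) -2*w^2+20+w*(-8)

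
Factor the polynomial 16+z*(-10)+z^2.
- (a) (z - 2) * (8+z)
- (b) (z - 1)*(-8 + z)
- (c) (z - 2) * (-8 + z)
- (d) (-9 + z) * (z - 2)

We need to factor 16+z*(-10)+z^2.
The factored form is (z - 2) * (-8 + z).
c) (z - 2) * (-8 + z)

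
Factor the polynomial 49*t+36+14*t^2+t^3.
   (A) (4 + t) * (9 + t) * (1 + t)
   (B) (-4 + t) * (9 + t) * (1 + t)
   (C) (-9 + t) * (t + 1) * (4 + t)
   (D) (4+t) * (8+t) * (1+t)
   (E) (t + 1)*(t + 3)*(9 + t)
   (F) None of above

We need to factor 49*t+36+14*t^2+t^3.
The factored form is (4 + t) * (9 + t) * (1 + t).
A) (4 + t) * (9 + t) * (1 + t)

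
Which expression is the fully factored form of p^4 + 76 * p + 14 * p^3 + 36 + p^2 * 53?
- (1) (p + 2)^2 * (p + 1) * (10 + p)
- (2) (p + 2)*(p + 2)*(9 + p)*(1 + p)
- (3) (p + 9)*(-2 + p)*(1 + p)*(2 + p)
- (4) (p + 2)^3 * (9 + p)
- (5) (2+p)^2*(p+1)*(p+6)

We need to factor p^4 + 76 * p + 14 * p^3 + 36 + p^2 * 53.
The factored form is (p + 2)*(p + 2)*(9 + p)*(1 + p).
2) (p + 2)*(p + 2)*(9 + p)*(1 + p)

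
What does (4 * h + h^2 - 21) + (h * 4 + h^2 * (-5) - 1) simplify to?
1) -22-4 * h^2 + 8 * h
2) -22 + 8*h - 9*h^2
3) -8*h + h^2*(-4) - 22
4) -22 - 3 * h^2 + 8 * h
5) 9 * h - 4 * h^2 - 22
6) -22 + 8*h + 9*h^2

Adding the polynomials and combining like terms:
(4*h + h^2 - 21) + (h*4 + h^2*(-5) - 1)
= -22-4 * h^2 + 8 * h
1) -22-4 * h^2 + 8 * h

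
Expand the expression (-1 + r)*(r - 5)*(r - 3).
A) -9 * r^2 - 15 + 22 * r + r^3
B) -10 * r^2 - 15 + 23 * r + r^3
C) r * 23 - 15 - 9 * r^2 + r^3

Expanding (-1 + r)*(r - 5)*(r - 3):
= r * 23 - 15 - 9 * r^2 + r^3
C) r * 23 - 15 - 9 * r^2 + r^3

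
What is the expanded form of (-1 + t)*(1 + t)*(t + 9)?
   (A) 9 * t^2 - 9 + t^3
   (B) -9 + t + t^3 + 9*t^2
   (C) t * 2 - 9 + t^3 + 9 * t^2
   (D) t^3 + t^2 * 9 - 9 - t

Expanding (-1 + t)*(1 + t)*(t + 9):
= t^3 + t^2 * 9 - 9 - t
D) t^3 + t^2 * 9 - 9 - t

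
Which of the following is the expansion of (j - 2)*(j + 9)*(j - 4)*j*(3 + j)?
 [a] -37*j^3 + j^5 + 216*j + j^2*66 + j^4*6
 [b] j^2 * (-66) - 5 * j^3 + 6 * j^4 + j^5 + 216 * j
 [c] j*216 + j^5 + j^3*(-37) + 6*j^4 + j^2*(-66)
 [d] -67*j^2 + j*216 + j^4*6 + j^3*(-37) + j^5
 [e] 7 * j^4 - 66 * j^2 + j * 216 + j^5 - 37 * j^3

Expanding (j - 2)*(j + 9)*(j - 4)*j*(3 + j):
= j*216 + j^5 + j^3*(-37) + 6*j^4 + j^2*(-66)
c) j*216 + j^5 + j^3*(-37) + 6*j^4 + j^2*(-66)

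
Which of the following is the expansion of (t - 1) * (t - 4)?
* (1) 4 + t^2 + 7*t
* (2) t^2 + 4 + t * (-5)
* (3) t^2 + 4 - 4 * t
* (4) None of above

Expanding (t - 1) * (t - 4):
= t^2 + 4 + t * (-5)
2) t^2 + 4 + t * (-5)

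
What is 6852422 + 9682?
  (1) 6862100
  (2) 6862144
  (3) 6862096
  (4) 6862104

6852422 + 9682 = 6862104
4) 6862104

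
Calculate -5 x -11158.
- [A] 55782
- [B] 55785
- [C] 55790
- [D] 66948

-5 * -11158 = 55790
C) 55790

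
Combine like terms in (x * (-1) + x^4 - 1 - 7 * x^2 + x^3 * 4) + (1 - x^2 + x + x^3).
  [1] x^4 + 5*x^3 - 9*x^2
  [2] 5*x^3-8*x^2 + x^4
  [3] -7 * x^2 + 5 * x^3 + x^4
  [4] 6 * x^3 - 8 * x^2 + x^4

Adding the polynomials and combining like terms:
(x*(-1) + x^4 - 1 - 7*x^2 + x^3*4) + (1 - x^2 + x + x^3)
= 5*x^3-8*x^2 + x^4
2) 5*x^3-8*x^2 + x^4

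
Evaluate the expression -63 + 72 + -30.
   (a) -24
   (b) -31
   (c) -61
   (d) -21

First: -63 + 72 = 9
Then: 9 + -30 = -21
d) -21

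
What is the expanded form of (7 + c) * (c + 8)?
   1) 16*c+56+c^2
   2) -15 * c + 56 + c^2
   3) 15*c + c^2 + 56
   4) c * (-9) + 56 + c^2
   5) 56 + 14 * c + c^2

Expanding (7 + c) * (c + 8):
= 15*c + c^2 + 56
3) 15*c + c^2 + 56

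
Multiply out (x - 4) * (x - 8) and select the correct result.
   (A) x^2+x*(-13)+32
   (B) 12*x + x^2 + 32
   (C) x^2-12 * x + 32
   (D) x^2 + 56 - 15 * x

Expanding (x - 4) * (x - 8):
= x^2-12 * x + 32
C) x^2-12 * x + 32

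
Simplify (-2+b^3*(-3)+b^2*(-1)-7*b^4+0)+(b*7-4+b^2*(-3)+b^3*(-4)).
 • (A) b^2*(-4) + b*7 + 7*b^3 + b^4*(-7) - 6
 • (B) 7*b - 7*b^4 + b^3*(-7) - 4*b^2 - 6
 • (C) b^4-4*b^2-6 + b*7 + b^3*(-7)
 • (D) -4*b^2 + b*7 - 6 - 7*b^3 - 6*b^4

Adding the polynomials and combining like terms:
(-2 + b^3*(-3) + b^2*(-1) - 7*b^4 + 0) + (b*7 - 4 + b^2*(-3) + b^3*(-4))
= 7*b - 7*b^4 + b^3*(-7) - 4*b^2 - 6
B) 7*b - 7*b^4 + b^3*(-7) - 4*b^2 - 6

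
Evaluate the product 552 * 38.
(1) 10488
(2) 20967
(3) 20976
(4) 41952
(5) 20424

552 * 38 = 20976
3) 20976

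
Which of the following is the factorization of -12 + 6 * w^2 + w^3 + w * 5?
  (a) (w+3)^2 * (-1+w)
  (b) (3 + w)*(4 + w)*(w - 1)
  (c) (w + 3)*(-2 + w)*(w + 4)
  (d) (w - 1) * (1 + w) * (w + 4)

We need to factor -12 + 6 * w^2 + w^3 + w * 5.
The factored form is (3 + w)*(4 + w)*(w - 1).
b) (3 + w)*(4 + w)*(w - 1)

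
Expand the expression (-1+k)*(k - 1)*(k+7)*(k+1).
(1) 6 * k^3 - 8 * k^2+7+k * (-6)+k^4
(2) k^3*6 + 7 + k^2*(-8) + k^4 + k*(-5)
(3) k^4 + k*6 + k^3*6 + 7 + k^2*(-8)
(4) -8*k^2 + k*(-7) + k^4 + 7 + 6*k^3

Expanding (-1+k)*(k - 1)*(k+7)*(k+1):
= 6 * k^3 - 8 * k^2+7+k * (-6)+k^4
1) 6 * k^3 - 8 * k^2+7+k * (-6)+k^4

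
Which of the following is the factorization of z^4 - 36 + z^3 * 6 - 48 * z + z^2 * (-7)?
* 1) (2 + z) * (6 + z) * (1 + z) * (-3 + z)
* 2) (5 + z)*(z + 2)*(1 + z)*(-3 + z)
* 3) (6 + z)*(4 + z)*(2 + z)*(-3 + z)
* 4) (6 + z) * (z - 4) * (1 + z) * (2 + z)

We need to factor z^4 - 36 + z^3 * 6 - 48 * z + z^2 * (-7).
The factored form is (2 + z) * (6 + z) * (1 + z) * (-3 + z).
1) (2 + z) * (6 + z) * (1 + z) * (-3 + z)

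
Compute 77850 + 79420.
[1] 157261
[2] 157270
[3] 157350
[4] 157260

77850 + 79420 = 157270
2) 157270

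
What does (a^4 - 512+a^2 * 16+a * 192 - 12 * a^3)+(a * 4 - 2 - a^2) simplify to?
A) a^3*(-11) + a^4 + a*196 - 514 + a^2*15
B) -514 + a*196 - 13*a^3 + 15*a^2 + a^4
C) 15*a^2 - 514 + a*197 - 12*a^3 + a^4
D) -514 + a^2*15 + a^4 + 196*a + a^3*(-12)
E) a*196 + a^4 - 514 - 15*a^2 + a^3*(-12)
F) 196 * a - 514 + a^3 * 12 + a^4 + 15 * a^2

Adding the polynomials and combining like terms:
(a^4 - 512 + a^2*16 + a*192 - 12*a^3) + (a*4 - 2 - a^2)
= -514 + a^2*15 + a^4 + 196*a + a^3*(-12)
D) -514 + a^2*15 + a^4 + 196*a + a^3*(-12)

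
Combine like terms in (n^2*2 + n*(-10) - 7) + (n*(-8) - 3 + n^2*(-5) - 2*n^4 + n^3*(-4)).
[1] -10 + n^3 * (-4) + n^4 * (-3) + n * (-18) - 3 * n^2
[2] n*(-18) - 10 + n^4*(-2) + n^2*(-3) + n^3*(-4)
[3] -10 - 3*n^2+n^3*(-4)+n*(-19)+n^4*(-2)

Adding the polynomials and combining like terms:
(n^2*2 + n*(-10) - 7) + (n*(-8) - 3 + n^2*(-5) - 2*n^4 + n^3*(-4))
= n*(-18) - 10 + n^4*(-2) + n^2*(-3) + n^3*(-4)
2) n*(-18) - 10 + n^4*(-2) + n^2*(-3) + n^3*(-4)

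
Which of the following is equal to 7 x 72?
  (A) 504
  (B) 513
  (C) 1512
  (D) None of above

7 * 72 = 504
A) 504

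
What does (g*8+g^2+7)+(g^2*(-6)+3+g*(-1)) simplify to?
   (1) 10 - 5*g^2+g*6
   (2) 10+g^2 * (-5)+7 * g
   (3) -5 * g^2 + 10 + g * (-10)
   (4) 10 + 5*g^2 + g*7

Adding the polynomials and combining like terms:
(g*8 + g^2 + 7) + (g^2*(-6) + 3 + g*(-1))
= 10+g^2 * (-5)+7 * g
2) 10+g^2 * (-5)+7 * g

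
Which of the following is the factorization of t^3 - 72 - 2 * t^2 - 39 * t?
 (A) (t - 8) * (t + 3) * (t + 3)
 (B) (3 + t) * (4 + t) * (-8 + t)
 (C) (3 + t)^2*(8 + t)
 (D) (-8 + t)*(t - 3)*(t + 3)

We need to factor t^3 - 72 - 2 * t^2 - 39 * t.
The factored form is (t - 8) * (t + 3) * (t + 3).
A) (t - 8) * (t + 3) * (t + 3)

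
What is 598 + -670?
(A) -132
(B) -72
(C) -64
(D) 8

598 + -670 = -72
B) -72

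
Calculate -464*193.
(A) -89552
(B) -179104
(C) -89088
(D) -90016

-464 * 193 = -89552
A) -89552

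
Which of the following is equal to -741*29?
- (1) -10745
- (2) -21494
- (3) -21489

-741 * 29 = -21489
3) -21489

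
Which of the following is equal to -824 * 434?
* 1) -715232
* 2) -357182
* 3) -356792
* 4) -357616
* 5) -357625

-824 * 434 = -357616
4) -357616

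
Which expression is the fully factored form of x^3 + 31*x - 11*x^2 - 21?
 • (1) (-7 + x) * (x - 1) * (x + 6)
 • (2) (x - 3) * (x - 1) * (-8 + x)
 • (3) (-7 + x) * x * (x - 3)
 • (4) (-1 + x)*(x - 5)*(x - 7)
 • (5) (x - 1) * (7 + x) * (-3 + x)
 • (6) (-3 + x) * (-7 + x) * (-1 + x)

We need to factor x^3 + 31*x - 11*x^2 - 21.
The factored form is (-3 + x) * (-7 + x) * (-1 + x).
6) (-3 + x) * (-7 + x) * (-1 + x)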